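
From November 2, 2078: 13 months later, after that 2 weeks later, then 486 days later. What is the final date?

April 15, 2081

Advancing 13 months from November 2, 2078:
month 11 + 13 = 24, which is month 12 of year 2079 → December 2079.
Day 2 is valid in December, giving December 2, 2079.
Adding 2 weeks (= 14 days) from December 2, 2079:
December has 31 days; 2 + 14 = 16, still in December.
Counting forward 486 days from December 16, 2079:
December has 31 days, so 31 − 16 = 15 days remain after December 16, 2079; 486 − 15 = 471 left.
January 2080 has 31 days: 471 − 31 = 440 left.
February 2080 has 29 days (2080 is a leap year): 440 − 29 = 411 left.
March 2080 has 31 days: 411 − 31 = 380 left.
April 2080 has 30 days: 380 − 30 = 350 left.
May 2080 has 31 days: 350 − 31 = 319 left.
June 2080 has 30 days: 319 − 30 = 289 left.
July 2080 has 31 days: 289 − 31 = 258 left.
August 2080 has 31 days: 258 − 31 = 227 left.
September 2080 has 30 days: 227 − 30 = 197 left.
October 2080 has 31 days: 197 − 31 = 166 left.
November 2080 has 30 days: 166 − 30 = 136 left.
December 2080 has 31 days: 136 − 31 = 105 left.
January 2081 has 31 days: 105 − 31 = 74 left.
February 2081 has 28 days (2081 is not a leap year): 74 − 28 = 46 left.
March 2081 has 31 days: 46 − 31 = 15 left.
15 days into April 2081 → April 15, 2081.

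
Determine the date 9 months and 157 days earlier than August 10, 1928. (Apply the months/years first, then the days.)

Going back 9 months and 157 days from August 10, 1928: first the month/year part, then the days.
month 8 − 9 = -1, which is month 11 of year 1927 → November 1927.
Day 10 is valid in November, giving November 10, 1927.
Now subtract 157 days from November 10, 1927.
Going back 10 days from November 10, 1927 reaches the end of the previous month; 157 − 10 = 147 left.
October 1927 has 31 days: 147 − 31 = 116 left.
September 1927 has 30 days: 116 − 30 = 86 left.
August 1927 has 31 days: 86 − 31 = 55 left.
July 1927 has 31 days: 55 − 31 = 24 left.
June 1927 has 30 days; 30 − 24 = 6 → June 6, 1927.

June 6, 1927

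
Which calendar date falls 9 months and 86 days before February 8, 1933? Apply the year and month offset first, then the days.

February 12, 1932

Counting back 9 months and 86 days from February 8, 1933: first the month/year part, then the days.
month 2 − 9 = -7, which is month 5 of year 1932 → May 1932.
Day 8 is valid in May, giving May 8, 1932.
Now subtract 86 days from May 8, 1932.
Going back 8 days from May 8, 1932 reaches the end of the previous month; 86 − 8 = 78 left.
April 1932 has 30 days: 78 − 30 = 48 left.
March 1932 has 31 days: 48 − 31 = 17 left.
February 1932 has 29 days; 29 − 17 = 12 → February 12, 1932.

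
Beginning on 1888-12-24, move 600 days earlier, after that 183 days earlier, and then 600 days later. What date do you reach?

Subtracting 600 days from December 24, 1888:
Going back 24 days from December 24, 1888 reaches the end of the previous month; 600 − 24 = 576 left.
November 1888 has 30 days: 576 − 30 = 546 left.
October 1888 has 31 days: 546 − 31 = 515 left.
September 1888 has 30 days: 515 − 30 = 485 left.
August 1888 has 31 days: 485 − 31 = 454 left.
July 1888 has 31 days: 454 − 31 = 423 left.
June 1888 has 30 days: 423 − 30 = 393 left.
May 1888 has 31 days: 393 − 31 = 362 left.
April 1888 has 30 days: 362 − 30 = 332 left.
March 1888 has 31 days: 332 − 31 = 301 left.
February 1888 has 29 days (1888 is a leap year): 301 − 29 = 272 left.
January 1888 has 31 days: 272 − 31 = 241 left.
December 1887 has 31 days: 241 − 31 = 210 left.
November 1887 has 30 days: 210 − 30 = 180 left.
October 1887 has 31 days: 180 − 31 = 149 left.
September 1887 has 30 days: 149 − 30 = 119 left.
August 1887 has 31 days: 119 − 31 = 88 left.
July 1887 has 31 days: 88 − 31 = 57 left.
June 1887 has 30 days: 57 − 30 = 27 left.
May 1887 has 31 days; 31 − 27 = 4 → May 4, 1887.
Subtracting 183 days from May 4, 1887:
Going back 4 days from May 4, 1887 reaches the end of the previous month; 183 − 4 = 179 left.
April 1887 has 30 days: 179 − 30 = 149 left.
March 1887 has 31 days: 149 − 31 = 118 left.
February 1887 has 28 days (1887 is not a leap year): 118 − 28 = 90 left.
January 1887 has 31 days: 90 − 31 = 59 left.
December 1886 has 31 days: 59 − 31 = 28 left.
November 1886 has 30 days; 30 − 28 = 2 → November 2, 1886.
Advancing 600 days from November 2, 1886:
November has 30 days, so 30 − 2 = 28 days remain after November 2, 1886; 600 − 28 = 572 left.
December 1886 has 31 days: 572 − 31 = 541 left.
January 1887 has 31 days: 541 − 31 = 510 left.
February 1887 has 28 days (1887 is not a leap year): 510 − 28 = 482 left.
March 1887 has 31 days: 482 − 31 = 451 left.
April 1887 has 30 days: 451 − 30 = 421 left.
May 1887 has 31 days: 421 − 31 = 390 left.
June 1887 has 30 days: 390 − 30 = 360 left.
July 1887 has 31 days: 360 − 31 = 329 left.
August 1887 has 31 days: 329 − 31 = 298 left.
September 1887 has 30 days: 298 − 30 = 268 left.
October 1887 has 31 days: 268 − 31 = 237 left.
November 1887 has 30 days: 237 − 30 = 207 left.
December 1887 has 31 days: 207 − 31 = 176 left.
January 1888 has 31 days: 176 − 31 = 145 left.
February 1888 has 29 days (1888 is a leap year): 145 − 29 = 116 left.
March 1888 has 31 days: 116 − 31 = 85 left.
April 1888 has 30 days: 85 − 30 = 55 left.
May 1888 has 31 days: 55 − 31 = 24 left.
24 days into June 1888 → June 24, 1888.

June 24, 1888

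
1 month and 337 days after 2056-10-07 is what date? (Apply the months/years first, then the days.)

Advancing 1 month and 337 days from October 7, 2056: first the month/year part, then the days.
month 10 + 1 = 11 → November 2056.
Day 7 is valid in November, giving November 7, 2056.
Now add 337 days from November 7, 2056.
November has 30 days, so 30 − 7 = 23 days remain after November 7, 2056; 337 − 23 = 314 left.
December 2056 has 31 days: 314 − 31 = 283 left.
January 2057 has 31 days: 283 − 31 = 252 left.
February 2057 has 28 days (2057 is not a leap year): 252 − 28 = 224 left.
March 2057 has 31 days: 224 − 31 = 193 left.
April 2057 has 30 days: 193 − 30 = 163 left.
May 2057 has 31 days: 163 − 31 = 132 left.
June 2057 has 30 days: 132 − 30 = 102 left.
July 2057 has 31 days: 102 − 31 = 71 left.
August 2057 has 31 days: 71 − 31 = 40 left.
September 2057 has 30 days: 40 − 30 = 10 left.
10 days into October 2057 → October 10, 2057.

October 10, 2057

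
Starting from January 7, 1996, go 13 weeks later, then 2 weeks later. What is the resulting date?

Advancing 13 weeks (= 91 days) from January 7, 1996:
January has 31 days, so 31 − 7 = 24 days remain after January 7, 1996; 91 − 24 = 67 left.
February 1996 has 29 days (1996 is a leap year): 67 − 29 = 38 left.
March 1996 has 31 days: 38 − 31 = 7 left.
7 days into April 1996 → April 7, 1996.
Advancing 2 weeks (= 14 days) from April 7, 1996:
April has 30 days; 7 + 14 = 21, still in April.

April 21, 1996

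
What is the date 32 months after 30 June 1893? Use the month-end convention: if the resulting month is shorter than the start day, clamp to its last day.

February 29, 1896

Advancing 32 months from June 30, 1893.
month 6 + 32 = 38, which is month 2 of year 1896 → February 1896.
February 1896 has only 29 days (1896 is a leap year — relevant if February), and the start was day 30, so the date clamps to February 29, 1896.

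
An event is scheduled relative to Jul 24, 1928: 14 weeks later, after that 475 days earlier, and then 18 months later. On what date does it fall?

Advancing 14 weeks (= 98 days) from July 24, 1928:
July has 31 days, so 31 − 24 = 7 days remain after July 24, 1928; 98 − 7 = 91 left.
August 1928 has 31 days: 91 − 31 = 60 left.
September 1928 has 30 days: 60 − 30 = 30 left.
30 days into October 1928 → October 30, 1928.
Going back 475 days from October 30, 1928:
Going back 30 days from October 30, 1928 reaches the end of the previous month; 475 − 30 = 445 left.
September 1928 has 30 days: 445 − 30 = 415 left.
August 1928 has 31 days: 415 − 31 = 384 left.
July 1928 has 31 days: 384 − 31 = 353 left.
June 1928 has 30 days: 353 − 30 = 323 left.
May 1928 has 31 days: 323 − 31 = 292 left.
April 1928 has 30 days: 292 − 30 = 262 left.
March 1928 has 31 days: 262 − 31 = 231 left.
February 1928 has 29 days (1928 is a leap year): 231 − 29 = 202 left.
January 1928 has 31 days: 202 − 31 = 171 left.
December 1927 has 31 days: 171 − 31 = 140 left.
November 1927 has 30 days: 140 − 30 = 110 left.
October 1927 has 31 days: 110 − 31 = 79 left.
September 1927 has 30 days: 79 − 30 = 49 left.
August 1927 has 31 days: 49 − 31 = 18 left.
July 1927 has 31 days; 31 − 18 = 13 → July 13, 1927.
Counting forward 18 months from July 13, 1927:
month 7 + 18 = 25, which is month 1 of year 1929 → January 1929.
Day 13 is valid in January, giving January 13, 1929.

January 13, 1929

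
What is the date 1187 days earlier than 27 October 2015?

Going back 1187 days from October 27, 2015.
Going back 27 days from October 27, 2015 reaches the end of the previous month; 1187 − 27 = 1160 left.
September 2015 has 30 days: 1160 − 30 = 1130 left.
August 2015 has 31 days: 1130 − 31 = 1099 left.
July 2015 has 31 days: 1099 − 31 = 1068 left.
June 2015 has 30 days: 1068 − 30 = 1038 left.
May 2015 has 31 days: 1038 − 31 = 1007 left.
April 2015 has 30 days: 1007 − 30 = 977 left.
March 2015 has 31 days: 977 − 31 = 946 left.
February 2015 has 28 days (2015 is not a leap year): 946 − 28 = 918 left.
January 2015 has 31 days: 918 − 31 = 887 left.
December 2014 has 31 days: 887 − 31 = 856 left.
November 2014 has 30 days: 856 − 30 = 826 left.
October 2014 has 31 days: 826 − 31 = 795 left.
September 2014 has 30 days: 795 − 30 = 765 left.
August 2014 has 31 days: 765 − 31 = 734 left.
July 2014 has 31 days: 734 − 31 = 703 left.
June 2014 has 30 days: 703 − 30 = 673 left.
May 2014 has 31 days: 673 − 31 = 642 left.
April 2014 has 30 days: 642 − 30 = 612 left.
March 2014 has 31 days: 612 − 31 = 581 left.
February 2014 has 28 days (2014 is not a leap year): 581 − 28 = 553 left.
January 2014 has 31 days: 553 − 31 = 522 left.
December 2013 has 31 days: 522 − 31 = 491 left.
November 2013 has 30 days: 491 − 30 = 461 left.
October 2013 has 31 days: 461 − 31 = 430 left.
September 2013 has 30 days: 430 − 30 = 400 left.
August 2013 has 31 days: 400 − 31 = 369 left.
July 2013 has 31 days: 369 − 31 = 338 left.
June 2013 has 30 days: 338 − 30 = 308 left.
May 2013 has 31 days: 308 − 31 = 277 left.
April 2013 has 30 days: 277 − 30 = 247 left.
March 2013 has 31 days: 247 − 31 = 216 left.
February 2013 has 28 days (2013 is not a leap year): 216 − 28 = 188 left.
January 2013 has 31 days: 188 − 31 = 157 left.
December 2012 has 31 days: 157 − 31 = 126 left.
November 2012 has 30 days: 126 − 30 = 96 left.
October 2012 has 31 days: 96 − 31 = 65 left.
September 2012 has 30 days: 65 − 30 = 35 left.
August 2012 has 31 days: 35 − 31 = 4 left.
July 2012 has 31 days; 31 − 4 = 27 → July 27, 2012.

July 27, 2012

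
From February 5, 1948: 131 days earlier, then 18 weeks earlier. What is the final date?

Going back 131 days from February 5, 1948:
Going back 5 days from February 5, 1948 reaches the end of the previous month; 131 − 5 = 126 left.
January 1948 has 31 days: 126 − 31 = 95 left.
December 1947 has 31 days: 95 − 31 = 64 left.
November 1947 has 30 days: 64 − 30 = 34 left.
October 1947 has 31 days: 34 − 31 = 3 left.
September 1947 has 30 days; 30 − 3 = 27 → September 27, 1947.
Going back 18 weeks (= 126 days) from September 27, 1947:
Going back 27 days from September 27, 1947 reaches the end of the previous month; 126 − 27 = 99 left.
August 1947 has 31 days: 99 − 31 = 68 left.
July 1947 has 31 days: 68 − 31 = 37 left.
June 1947 has 30 days: 37 − 30 = 7 left.
May 1947 has 31 days; 31 − 7 = 24 → May 24, 1947.

May 24, 1947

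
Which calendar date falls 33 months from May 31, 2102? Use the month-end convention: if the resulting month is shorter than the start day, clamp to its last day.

Counting forward 33 months from May 31, 2102.
month 5 + 33 = 38, which is month 2 of year 2105 → February 2105.
February 2105 has only 28 days (2105 is not a leap year — relevant if February), and the start was day 31, so the date clamps to February 28, 2105.

February 28, 2105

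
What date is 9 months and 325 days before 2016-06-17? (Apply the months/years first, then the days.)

Subtracting 9 months and 325 days from June 17, 2016: first the month/year part, then the days.
month 6 − 9 = -3, which is month 9 of year 2015 → September 2015.
Day 17 is valid in September, giving September 17, 2015.
Now subtract 325 days from September 17, 2015.
Going back 17 days from September 17, 2015 reaches the end of the previous month; 325 − 17 = 308 left.
August 2015 has 31 days: 308 − 31 = 277 left.
July 2015 has 31 days: 277 − 31 = 246 left.
June 2015 has 30 days: 246 − 30 = 216 left.
May 2015 has 31 days: 216 − 31 = 185 left.
April 2015 has 30 days: 185 − 30 = 155 left.
March 2015 has 31 days: 155 − 31 = 124 left.
February 2015 has 28 days (2015 is not a leap year): 124 − 28 = 96 left.
January 2015 has 31 days: 96 − 31 = 65 left.
December 2014 has 31 days: 65 − 31 = 34 left.
November 2014 has 30 days: 34 − 30 = 4 left.
October 2014 has 31 days; 31 − 4 = 27 → October 27, 2014.

October 27, 2014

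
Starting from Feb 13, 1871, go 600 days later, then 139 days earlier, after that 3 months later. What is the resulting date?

August 19, 1872

Adding 600 days from February 13, 1871:
February has 28 days, so 28 − 13 = 15 days remain after February 13, 1871; 600 − 15 = 585 left.
March 1871 has 31 days: 585 − 31 = 554 left.
April 1871 has 30 days: 554 − 30 = 524 left.
May 1871 has 31 days: 524 − 31 = 493 left.
June 1871 has 30 days: 493 − 30 = 463 left.
July 1871 has 31 days: 463 − 31 = 432 left.
August 1871 has 31 days: 432 − 31 = 401 left.
September 1871 has 30 days: 401 − 30 = 371 left.
October 1871 has 31 days: 371 − 31 = 340 left.
November 1871 has 30 days: 340 − 30 = 310 left.
December 1871 has 31 days: 310 − 31 = 279 left.
January 1872 has 31 days: 279 − 31 = 248 left.
February 1872 has 29 days (1872 is a leap year): 248 − 29 = 219 left.
March 1872 has 31 days: 219 − 31 = 188 left.
April 1872 has 30 days: 188 − 30 = 158 left.
May 1872 has 31 days: 158 − 31 = 127 left.
June 1872 has 30 days: 127 − 30 = 97 left.
July 1872 has 31 days: 97 − 31 = 66 left.
August 1872 has 31 days: 66 − 31 = 35 left.
September 1872 has 30 days: 35 − 30 = 5 left.
5 days into October 1872 → October 5, 1872.
Going back 139 days from October 5, 1872:
Going back 5 days from October 5, 1872 reaches the end of the previous month; 139 − 5 = 134 left.
September 1872 has 30 days: 134 − 30 = 104 left.
August 1872 has 31 days: 104 − 31 = 73 left.
July 1872 has 31 days: 73 − 31 = 42 left.
June 1872 has 30 days: 42 − 30 = 12 left.
May 1872 has 31 days; 31 − 12 = 19 → May 19, 1872.
Adding 3 months from May 19, 1872:
month 5 + 3 = 8 → August 1872.
Day 19 is valid in August, giving August 19, 1872.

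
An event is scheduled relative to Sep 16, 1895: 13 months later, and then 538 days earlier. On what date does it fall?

April 27, 1895

Advancing 13 months from September 16, 1895:
month 9 + 13 = 22, which is month 10 of year 1896 → October 1896.
Day 16 is valid in October, giving October 16, 1896.
Counting back 538 days from October 16, 1896:
Going back 16 days from October 16, 1896 reaches the end of the previous month; 538 − 16 = 522 left.
September 1896 has 30 days: 522 − 30 = 492 left.
August 1896 has 31 days: 492 − 31 = 461 left.
July 1896 has 31 days: 461 − 31 = 430 left.
June 1896 has 30 days: 430 − 30 = 400 left.
May 1896 has 31 days: 400 − 31 = 369 left.
April 1896 has 30 days: 369 − 30 = 339 left.
March 1896 has 31 days: 339 − 31 = 308 left.
February 1896 has 29 days (1896 is a leap year): 308 − 29 = 279 left.
January 1896 has 31 days: 279 − 31 = 248 left.
December 1895 has 31 days: 248 − 31 = 217 left.
November 1895 has 30 days: 217 − 30 = 187 left.
October 1895 has 31 days: 187 − 31 = 156 left.
September 1895 has 30 days: 156 − 30 = 126 left.
August 1895 has 31 days: 126 − 31 = 95 left.
July 1895 has 31 days: 95 − 31 = 64 left.
June 1895 has 30 days: 64 − 30 = 34 left.
May 1895 has 31 days: 34 − 31 = 3 left.
April 1895 has 30 days; 30 − 3 = 27 → April 27, 1895.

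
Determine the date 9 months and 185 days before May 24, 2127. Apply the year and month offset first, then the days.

February 20, 2126

Subtracting 9 months and 185 days from May 24, 2127: first the month/year part, then the days.
month 5 − 9 = -4, which is month 8 of year 2126 → August 2126.
Day 24 is valid in August, giving August 24, 2126.
Now subtract 185 days from August 24, 2126.
Going back 24 days from August 24, 2126 reaches the end of the previous month; 185 − 24 = 161 left.
July 2126 has 31 days: 161 − 31 = 130 left.
June 2126 has 30 days: 130 − 30 = 100 left.
May 2126 has 31 days: 100 − 31 = 69 left.
April 2126 has 30 days: 69 − 30 = 39 left.
March 2126 has 31 days: 39 − 31 = 8 left.
February 2126 has 28 days; 28 − 8 = 20 → February 20, 2126.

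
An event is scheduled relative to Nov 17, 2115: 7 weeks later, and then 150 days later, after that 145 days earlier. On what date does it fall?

January 10, 2116

Adding 7 weeks (= 49 days) from November 17, 2115:
November has 30 days, so 30 − 17 = 13 days remain after November 17, 2115; 49 − 13 = 36 left.
December 2115 has 31 days: 36 − 31 = 5 left.
5 days into January 2116 → January 5, 2116.
Counting forward 150 days from January 5, 2116:
January has 31 days, so 31 − 5 = 26 days remain after January 5, 2116; 150 − 26 = 124 left.
February 2116 has 29 days (2116 is a leap year): 124 − 29 = 95 left.
March 2116 has 31 days: 95 − 31 = 64 left.
April 2116 has 30 days: 64 − 30 = 34 left.
May 2116 has 31 days: 34 − 31 = 3 left.
3 days into June 2116 → June 3, 2116.
Counting back 145 days from June 3, 2116:
Going back 3 days from June 3, 2116 reaches the end of the previous month; 145 − 3 = 142 left.
May 2116 has 31 days: 142 − 31 = 111 left.
April 2116 has 30 days: 111 − 30 = 81 left.
March 2116 has 31 days: 81 − 31 = 50 left.
February 2116 has 29 days (2116 is a leap year): 50 − 29 = 21 left.
January 2116 has 31 days; 31 − 21 = 10 → January 10, 2116.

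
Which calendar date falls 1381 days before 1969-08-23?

November 11, 1965

Counting back 1381 days from August 23, 1969.
Going back 23 days from August 23, 1969 reaches the end of the previous month; 1381 − 23 = 1358 left.
July 1969 has 31 days: 1358 − 31 = 1327 left.
June 1969 has 30 days: 1327 − 30 = 1297 left.
May 1969 has 31 days: 1297 − 31 = 1266 left.
April 1969 has 30 days: 1266 − 30 = 1236 left.
March 1969 has 31 days: 1236 − 31 = 1205 left.
February 1969 has 28 days (1969 is not a leap year): 1205 − 28 = 1177 left.
January 1969 has 31 days: 1177 − 31 = 1146 left.
December 1968 has 31 days: 1146 − 31 = 1115 left.
November 1968 has 30 days: 1115 − 30 = 1085 left.
October 1968 has 31 days: 1085 − 31 = 1054 left.
September 1968 has 30 days: 1054 − 30 = 1024 left.
August 1968 has 31 days: 1024 − 31 = 993 left.
July 1968 has 31 days: 993 − 31 = 962 left.
June 1968 has 30 days: 962 − 30 = 932 left.
May 1968 has 31 days: 932 − 31 = 901 left.
April 1968 has 30 days: 901 − 30 = 871 left.
March 1968 has 31 days: 871 − 31 = 840 left.
February 1968 has 29 days (1968 is a leap year): 840 − 29 = 811 left.
January 1968 has 31 days: 811 − 31 = 780 left.
December 1967 has 31 days: 780 − 31 = 749 left.
November 1967 has 30 days: 749 − 30 = 719 left.
October 1967 has 31 days: 719 − 31 = 688 left.
September 1967 has 30 days: 688 − 30 = 658 left.
August 1967 has 31 days: 658 − 31 = 627 left.
July 1967 has 31 days: 627 − 31 = 596 left.
June 1967 has 30 days: 596 − 30 = 566 left.
May 1967 has 31 days: 566 − 31 = 535 left.
April 1967 has 30 days: 535 − 30 = 505 left.
March 1967 has 31 days: 505 − 31 = 474 left.
February 1967 has 28 days (1967 is not a leap year): 474 − 28 = 446 left.
January 1967 has 31 days: 446 − 31 = 415 left.
December 1966 has 31 days: 415 − 31 = 384 left.
November 1966 has 30 days: 384 − 30 = 354 left.
October 1966 has 31 days: 354 − 31 = 323 left.
September 1966 has 30 days: 323 − 30 = 293 left.
August 1966 has 31 days: 293 − 31 = 262 left.
July 1966 has 31 days: 262 − 31 = 231 left.
June 1966 has 30 days: 231 − 30 = 201 left.
May 1966 has 31 days: 201 − 31 = 170 left.
April 1966 has 30 days: 170 − 30 = 140 left.
March 1966 has 31 days: 140 − 31 = 109 left.
February 1966 has 28 days (1966 is not a leap year): 109 − 28 = 81 left.
January 1966 has 31 days: 81 − 31 = 50 left.
December 1965 has 31 days: 50 − 31 = 19 left.
November 1965 has 30 days; 30 − 19 = 11 → November 11, 1965.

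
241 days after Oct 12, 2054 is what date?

June 10, 2055

Advancing 241 days from October 12, 2054.
October has 31 days, so 31 − 12 = 19 days remain after October 12, 2054; 241 − 19 = 222 left.
November 2054 has 30 days: 222 − 30 = 192 left.
December 2054 has 31 days: 192 − 31 = 161 left.
January 2055 has 31 days: 161 − 31 = 130 left.
February 2055 has 28 days (2055 is not a leap year): 130 − 28 = 102 left.
March 2055 has 31 days: 102 − 31 = 71 left.
April 2055 has 30 days: 71 − 30 = 41 left.
May 2055 has 31 days: 41 − 31 = 10 left.
10 days into June 2055 → June 10, 2055.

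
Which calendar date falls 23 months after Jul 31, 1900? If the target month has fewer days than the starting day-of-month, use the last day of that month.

June 30, 1902

Adding 23 months from July 31, 1900.
month 7 + 23 = 30, which is month 6 of year 1902 → June 1902.
June 1902 has only 30 days and the start was day 31, so the date clamps to June 30, 1902.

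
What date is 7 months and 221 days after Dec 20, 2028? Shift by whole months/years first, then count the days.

February 26, 2030

Adding 7 months and 221 days from December 20, 2028: first the month/year part, then the days.
month 12 + 7 = 19, which is month 7 of year 2029 → July 2029.
Day 20 is valid in July, giving July 20, 2029.
Now add 221 days from July 20, 2029.
July has 31 days, so 31 − 20 = 11 days remain after July 20, 2029; 221 − 11 = 210 left.
August 2029 has 31 days: 210 − 31 = 179 left.
September 2029 has 30 days: 179 − 30 = 149 left.
October 2029 has 31 days: 149 − 31 = 118 left.
November 2029 has 30 days: 118 − 30 = 88 left.
December 2029 has 31 days: 88 − 31 = 57 left.
January 2030 has 31 days: 57 − 31 = 26 left.
26 days into February 2030 → February 26, 2030.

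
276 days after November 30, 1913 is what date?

September 2, 1914

Advancing 276 days from November 30, 1913.
November has 30 days, so 30 − 30 = 0 days remain after November 30, 1913; 276 − 0 = 276 left.
December 1913 has 31 days: 276 − 31 = 245 left.
January 1914 has 31 days: 245 − 31 = 214 left.
February 1914 has 28 days (1914 is not a leap year): 214 − 28 = 186 left.
March 1914 has 31 days: 186 − 31 = 155 left.
April 1914 has 30 days: 155 − 30 = 125 left.
May 1914 has 31 days: 125 − 31 = 94 left.
June 1914 has 30 days: 94 − 30 = 64 left.
July 1914 has 31 days: 64 − 31 = 33 left.
August 1914 has 31 days: 33 − 31 = 2 left.
2 days into September 1914 → September 2, 1914.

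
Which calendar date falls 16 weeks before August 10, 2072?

April 20, 2072

Subtracting 16 weeks = 112 days from August 10, 2072.
Going back 10 days from August 10, 2072 reaches the end of the previous month; 112 − 10 = 102 left.
July 2072 has 31 days: 102 − 31 = 71 left.
June 2072 has 30 days: 71 − 30 = 41 left.
May 2072 has 31 days: 41 − 31 = 10 left.
April 2072 has 30 days; 30 − 10 = 20 → April 20, 2072.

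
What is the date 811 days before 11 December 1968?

Counting back 811 days from December 11, 1968.
Going back 11 days from December 11, 1968 reaches the end of the previous month; 811 − 11 = 800 left.
November 1968 has 30 days: 800 − 30 = 770 left.
October 1968 has 31 days: 770 − 31 = 739 left.
September 1968 has 30 days: 739 − 30 = 709 left.
August 1968 has 31 days: 709 − 31 = 678 left.
July 1968 has 31 days: 678 − 31 = 647 left.
June 1968 has 30 days: 647 − 30 = 617 left.
May 1968 has 31 days: 617 − 31 = 586 left.
April 1968 has 30 days: 586 − 30 = 556 left.
March 1968 has 31 days: 556 − 31 = 525 left.
February 1968 has 29 days (1968 is a leap year): 525 − 29 = 496 left.
January 1968 has 31 days: 496 − 31 = 465 left.
December 1967 has 31 days: 465 − 31 = 434 left.
November 1967 has 30 days: 434 − 30 = 404 left.
October 1967 has 31 days: 404 − 31 = 373 left.
September 1967 has 30 days: 373 − 30 = 343 left.
August 1967 has 31 days: 343 − 31 = 312 left.
July 1967 has 31 days: 312 − 31 = 281 left.
June 1967 has 30 days: 281 − 30 = 251 left.
May 1967 has 31 days: 251 − 31 = 220 left.
April 1967 has 30 days: 220 − 30 = 190 left.
March 1967 has 31 days: 190 − 31 = 159 left.
February 1967 has 28 days (1967 is not a leap year): 159 − 28 = 131 left.
January 1967 has 31 days: 131 − 31 = 100 left.
December 1966 has 31 days: 100 − 31 = 69 left.
November 1966 has 30 days: 69 − 30 = 39 left.
October 1966 has 31 days: 39 − 31 = 8 left.
September 1966 has 30 days; 30 − 8 = 22 → September 22, 1966.

September 22, 1966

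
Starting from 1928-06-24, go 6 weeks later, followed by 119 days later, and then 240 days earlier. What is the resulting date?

April 6, 1928

Advancing 6 weeks (= 42 days) from June 24, 1928:
June has 30 days, so 30 − 24 = 6 days remain after June 24, 1928; 42 − 6 = 36 left.
July 1928 has 31 days: 36 − 31 = 5 left.
5 days into August 1928 → August 5, 1928.
Advancing 119 days from August 5, 1928:
August has 31 days, so 31 − 5 = 26 days remain after August 5, 1928; 119 − 26 = 93 left.
September 1928 has 30 days: 93 − 30 = 63 left.
October 1928 has 31 days: 63 − 31 = 32 left.
November 1928 has 30 days: 32 − 30 = 2 left.
2 days into December 1928 → December 2, 1928.
Counting back 240 days from December 2, 1928:
Going back 2 days from December 2, 1928 reaches the end of the previous month; 240 − 2 = 238 left.
November 1928 has 30 days: 238 − 30 = 208 left.
October 1928 has 31 days: 208 − 31 = 177 left.
September 1928 has 30 days: 177 − 30 = 147 left.
August 1928 has 31 days: 147 − 31 = 116 left.
July 1928 has 31 days: 116 − 31 = 85 left.
June 1928 has 30 days: 85 − 30 = 55 left.
May 1928 has 31 days: 55 − 31 = 24 left.
April 1928 has 30 days; 30 − 24 = 6 → April 6, 1928.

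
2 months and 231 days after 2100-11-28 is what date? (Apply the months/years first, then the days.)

September 16, 2101

Adding 2 months and 231 days from November 28, 2100: first the month/year part, then the days.
month 11 + 2 = 13, which is month 1 of year 2101 → January 2101.
Day 28 is valid in January, giving January 28, 2101.
Now add 231 days from January 28, 2101.
January has 31 days, so 31 − 28 = 3 days remain after January 28, 2101; 231 − 3 = 228 left.
February 2101 has 28 days (2101 is not a leap year): 228 − 28 = 200 left.
March 2101 has 31 days: 200 − 31 = 169 left.
April 2101 has 30 days: 169 − 30 = 139 left.
May 2101 has 31 days: 139 − 31 = 108 left.
June 2101 has 30 days: 108 − 30 = 78 left.
July 2101 has 31 days: 78 − 31 = 47 left.
August 2101 has 31 days: 47 − 31 = 16 left.
16 days into September 2101 → September 16, 2101.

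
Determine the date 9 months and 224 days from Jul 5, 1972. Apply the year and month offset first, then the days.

Counting forward 9 months and 224 days from July 5, 1972: first the month/year part, then the days.
month 7 + 9 = 16, which is month 4 of year 1973 → April 1973.
Day 5 is valid in April, giving April 5, 1973.
Now add 224 days from April 5, 1973.
April has 30 days, so 30 − 5 = 25 days remain after April 5, 1973; 224 − 25 = 199 left.
May 1973 has 31 days: 199 − 31 = 168 left.
June 1973 has 30 days: 168 − 30 = 138 left.
July 1973 has 31 days: 138 − 31 = 107 left.
August 1973 has 31 days: 107 − 31 = 76 left.
September 1973 has 30 days: 76 − 30 = 46 left.
October 1973 has 31 days: 46 − 31 = 15 left.
15 days into November 1973 → November 15, 1973.

November 15, 1973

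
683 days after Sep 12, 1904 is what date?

Advancing 683 days from September 12, 1904.
September has 30 days, so 30 − 12 = 18 days remain after September 12, 1904; 683 − 18 = 665 left.
October 1904 has 31 days: 665 − 31 = 634 left.
November 1904 has 30 days: 634 − 30 = 604 left.
December 1904 has 31 days: 604 − 31 = 573 left.
January 1905 has 31 days: 573 − 31 = 542 left.
February 1905 has 28 days (1905 is not a leap year): 542 − 28 = 514 left.
March 1905 has 31 days: 514 − 31 = 483 left.
April 1905 has 30 days: 483 − 30 = 453 left.
May 1905 has 31 days: 453 − 31 = 422 left.
June 1905 has 30 days: 422 − 30 = 392 left.
July 1905 has 31 days: 392 − 31 = 361 left.
August 1905 has 31 days: 361 − 31 = 330 left.
September 1905 has 30 days: 330 − 30 = 300 left.
October 1905 has 31 days: 300 − 31 = 269 left.
November 1905 has 30 days: 269 − 30 = 239 left.
December 1905 has 31 days: 239 − 31 = 208 left.
January 1906 has 31 days: 208 − 31 = 177 left.
February 1906 has 28 days (1906 is not a leap year): 177 − 28 = 149 left.
March 1906 has 31 days: 149 − 31 = 118 left.
April 1906 has 30 days: 118 − 30 = 88 left.
May 1906 has 31 days: 88 − 31 = 57 left.
June 1906 has 30 days: 57 − 30 = 27 left.
27 days into July 1906 → July 27, 1906.

July 27, 1906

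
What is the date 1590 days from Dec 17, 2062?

April 25, 2067

Counting forward 1590 days from December 17, 2062.
December has 31 days, so 31 − 17 = 14 days remain after December 17, 2062; 1590 − 14 = 1576 left.
January 2063 has 31 days: 1576 − 31 = 1545 left.
February 2063 has 28 days (2063 is not a leap year): 1545 − 28 = 1517 left.
March 2063 has 31 days: 1517 − 31 = 1486 left.
April 2063 has 30 days: 1486 − 30 = 1456 left.
May 2063 has 31 days: 1456 − 31 = 1425 left.
June 2063 has 30 days: 1425 − 30 = 1395 left.
July 2063 has 31 days: 1395 − 31 = 1364 left.
August 2063 has 31 days: 1364 − 31 = 1333 left.
September 2063 has 30 days: 1333 − 30 = 1303 left.
October 2063 has 31 days: 1303 − 31 = 1272 left.
November 2063 has 30 days: 1272 − 30 = 1242 left.
December 2063 has 31 days: 1242 − 31 = 1211 left.
January 2064 has 31 days: 1211 − 31 = 1180 left.
February 2064 has 29 days (2064 is a leap year): 1180 − 29 = 1151 left.
March 2064 has 31 days: 1151 − 31 = 1120 left.
April 2064 has 30 days: 1120 − 30 = 1090 left.
May 2064 has 31 days: 1090 − 31 = 1059 left.
June 2064 has 30 days: 1059 − 30 = 1029 left.
July 2064 has 31 days: 1029 − 31 = 998 left.
August 2064 has 31 days: 998 − 31 = 967 left.
September 2064 has 30 days: 967 − 30 = 937 left.
October 2064 has 31 days: 937 − 31 = 906 left.
November 2064 has 30 days: 906 − 30 = 876 left.
December 2064 has 31 days: 876 − 31 = 845 left.
January 2065 has 31 days: 845 − 31 = 814 left.
February 2065 has 28 days (2065 is not a leap year): 814 − 28 = 786 left.
March 2065 has 31 days: 786 − 31 = 755 left.
April 2065 has 30 days: 755 − 30 = 725 left.
May 2065 has 31 days: 725 − 31 = 694 left.
June 2065 has 30 days: 694 − 30 = 664 left.
July 2065 has 31 days: 664 − 31 = 633 left.
August 2065 has 31 days: 633 − 31 = 602 left.
September 2065 has 30 days: 602 − 30 = 572 left.
October 2065 has 31 days: 572 − 31 = 541 left.
November 2065 has 30 days: 541 − 30 = 511 left.
December 2065 has 31 days: 511 − 31 = 480 left.
January 2066 has 31 days: 480 − 31 = 449 left.
February 2066 has 28 days (2066 is not a leap year): 449 − 28 = 421 left.
March 2066 has 31 days: 421 − 31 = 390 left.
April 2066 has 30 days: 390 − 30 = 360 left.
May 2066 has 31 days: 360 − 31 = 329 left.
June 2066 has 30 days: 329 − 30 = 299 left.
July 2066 has 31 days: 299 − 31 = 268 left.
August 2066 has 31 days: 268 − 31 = 237 left.
September 2066 has 30 days: 237 − 30 = 207 left.
October 2066 has 31 days: 207 − 31 = 176 left.
November 2066 has 30 days: 176 − 30 = 146 left.
December 2066 has 31 days: 146 − 31 = 115 left.
January 2067 has 31 days: 115 − 31 = 84 left.
February 2067 has 28 days (2067 is not a leap year): 84 − 28 = 56 left.
March 2067 has 31 days: 56 − 31 = 25 left.
25 days into April 2067 → April 25, 2067.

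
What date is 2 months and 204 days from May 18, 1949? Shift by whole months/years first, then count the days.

February 7, 1950

Counting forward 2 months and 204 days from May 18, 1949: first the month/year part, then the days.
month 5 + 2 = 7 → July 1949.
Day 18 is valid in July, giving July 18, 1949.
Now add 204 days from July 18, 1949.
July has 31 days, so 31 − 18 = 13 days remain after July 18, 1949; 204 − 13 = 191 left.
August 1949 has 31 days: 191 − 31 = 160 left.
September 1949 has 30 days: 160 − 30 = 130 left.
October 1949 has 31 days: 130 − 31 = 99 left.
November 1949 has 30 days: 99 − 30 = 69 left.
December 1949 has 31 days: 69 − 31 = 38 left.
January 1950 has 31 days: 38 − 31 = 7 left.
7 days into February 1950 → February 7, 1950.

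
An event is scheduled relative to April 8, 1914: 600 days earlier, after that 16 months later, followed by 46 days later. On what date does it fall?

Going back 600 days from April 8, 1914:
Going back 8 days from April 8, 1914 reaches the end of the previous month; 600 − 8 = 592 left.
March 1914 has 31 days: 592 − 31 = 561 left.
February 1914 has 28 days (1914 is not a leap year): 561 − 28 = 533 left.
January 1914 has 31 days: 533 − 31 = 502 left.
December 1913 has 31 days: 502 − 31 = 471 left.
November 1913 has 30 days: 471 − 30 = 441 left.
October 1913 has 31 days: 441 − 31 = 410 left.
September 1913 has 30 days: 410 − 30 = 380 left.
August 1913 has 31 days: 380 − 31 = 349 left.
July 1913 has 31 days: 349 − 31 = 318 left.
June 1913 has 30 days: 318 − 30 = 288 left.
May 1913 has 31 days: 288 − 31 = 257 left.
April 1913 has 30 days: 257 − 30 = 227 left.
March 1913 has 31 days: 227 − 31 = 196 left.
February 1913 has 28 days (1913 is not a leap year): 196 − 28 = 168 left.
January 1913 has 31 days: 168 − 31 = 137 left.
December 1912 has 31 days: 137 − 31 = 106 left.
November 1912 has 30 days: 106 − 30 = 76 left.
October 1912 has 31 days: 76 − 31 = 45 left.
September 1912 has 30 days: 45 − 30 = 15 left.
August 1912 has 31 days; 31 − 15 = 16 → August 16, 1912.
Counting forward 16 months from August 16, 1912:
month 8 + 16 = 24, which is month 12 of year 1913 → December 1913.
Day 16 is valid in December, giving December 16, 1913.
Adding 46 days from December 16, 1913:
December has 31 days, so 31 − 16 = 15 days remain after December 16, 1913; 46 − 15 = 31 left.
31 days into January 1914 → January 31, 1914.

January 31, 1914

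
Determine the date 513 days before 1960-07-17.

February 20, 1959

Subtracting 513 days from July 17, 1960.
Going back 17 days from July 17, 1960 reaches the end of the previous month; 513 − 17 = 496 left.
June 1960 has 30 days: 496 − 30 = 466 left.
May 1960 has 31 days: 466 − 31 = 435 left.
April 1960 has 30 days: 435 − 30 = 405 left.
March 1960 has 31 days: 405 − 31 = 374 left.
February 1960 has 29 days (1960 is a leap year): 374 − 29 = 345 left.
January 1960 has 31 days: 345 − 31 = 314 left.
December 1959 has 31 days: 314 − 31 = 283 left.
November 1959 has 30 days: 283 − 30 = 253 left.
October 1959 has 31 days: 253 − 31 = 222 left.
September 1959 has 30 days: 222 − 30 = 192 left.
August 1959 has 31 days: 192 − 31 = 161 left.
July 1959 has 31 days: 161 − 31 = 130 left.
June 1959 has 30 days: 130 − 30 = 100 left.
May 1959 has 31 days: 100 − 31 = 69 left.
April 1959 has 30 days: 69 − 30 = 39 left.
March 1959 has 31 days: 39 − 31 = 8 left.
February 1959 has 28 days; 28 − 8 = 20 → February 20, 1959.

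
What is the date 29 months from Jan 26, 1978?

Counting forward 29 months from January 26, 1978.
month 1 + 29 = 30, which is month 6 of year 1980 → June 1980.
Day 26 is valid in June, giving June 26, 1980.

June 26, 1980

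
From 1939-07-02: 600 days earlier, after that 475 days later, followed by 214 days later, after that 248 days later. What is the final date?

Going back 600 days from July 2, 1939:
Going back 2 days from July 2, 1939 reaches the end of the previous month; 600 − 2 = 598 left.
June 1939 has 30 days: 598 − 30 = 568 left.
May 1939 has 31 days: 568 − 31 = 537 left.
April 1939 has 30 days: 537 − 30 = 507 left.
March 1939 has 31 days: 507 − 31 = 476 left.
February 1939 has 28 days (1939 is not a leap year): 476 − 28 = 448 left.
January 1939 has 31 days: 448 − 31 = 417 left.
December 1938 has 31 days: 417 − 31 = 386 left.
November 1938 has 30 days: 386 − 30 = 356 left.
October 1938 has 31 days: 356 − 31 = 325 left.
September 1938 has 30 days: 325 − 30 = 295 left.
August 1938 has 31 days: 295 − 31 = 264 left.
July 1938 has 31 days: 264 − 31 = 233 left.
June 1938 has 30 days: 233 − 30 = 203 left.
May 1938 has 31 days: 203 − 31 = 172 left.
April 1938 has 30 days: 172 − 30 = 142 left.
March 1938 has 31 days: 142 − 31 = 111 left.
February 1938 has 28 days (1938 is not a leap year): 111 − 28 = 83 left.
January 1938 has 31 days: 83 − 31 = 52 left.
December 1937 has 31 days: 52 − 31 = 21 left.
November 1937 has 30 days; 30 − 21 = 9 → November 9, 1937.
Advancing 475 days from November 9, 1937:
November has 30 days, so 30 − 9 = 21 days remain after November 9, 1937; 475 − 21 = 454 left.
December 1937 has 31 days: 454 − 31 = 423 left.
January 1938 has 31 days: 423 − 31 = 392 left.
February 1938 has 28 days (1938 is not a leap year): 392 − 28 = 364 left.
March 1938 has 31 days: 364 − 31 = 333 left.
April 1938 has 30 days: 333 − 30 = 303 left.
May 1938 has 31 days: 303 − 31 = 272 left.
June 1938 has 30 days: 272 − 30 = 242 left.
July 1938 has 31 days: 242 − 31 = 211 left.
August 1938 has 31 days: 211 − 31 = 180 left.
September 1938 has 30 days: 180 − 30 = 150 left.
October 1938 has 31 days: 150 − 31 = 119 left.
November 1938 has 30 days: 119 − 30 = 89 left.
December 1938 has 31 days: 89 − 31 = 58 left.
January 1939 has 31 days: 58 − 31 = 27 left.
27 days into February 1939 → February 27, 1939.
Advancing 214 days from February 27, 1939:
February has 28 days, so 28 − 27 = 1 day remains after February 27, 1939; 214 − 1 = 213 left.
March 1939 has 31 days: 213 − 31 = 182 left.
April 1939 has 30 days: 182 − 30 = 152 left.
May 1939 has 31 days: 152 − 31 = 121 left.
June 1939 has 30 days: 121 − 30 = 91 left.
July 1939 has 31 days: 91 − 31 = 60 left.
August 1939 has 31 days: 60 − 31 = 29 left.
29 days into September 1939 → September 29, 1939.
Advancing 248 days from September 29, 1939:
September has 30 days, so 30 − 29 = 1 day remains after September 29, 1939; 248 − 1 = 247 left.
October 1939 has 31 days: 247 − 31 = 216 left.
November 1939 has 30 days: 216 − 30 = 186 left.
December 1939 has 31 days: 186 − 31 = 155 left.
January 1940 has 31 days: 155 − 31 = 124 left.
February 1940 has 29 days (1940 is a leap year): 124 − 29 = 95 left.
March 1940 has 31 days: 95 − 31 = 64 left.
April 1940 has 30 days: 64 − 30 = 34 left.
May 1940 has 31 days: 34 − 31 = 3 left.
3 days into June 1940 → June 3, 1940.

June 3, 1940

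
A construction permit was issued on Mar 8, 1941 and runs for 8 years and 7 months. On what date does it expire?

Adding 8 years and 7 months from March 8, 1941.
+8 years → 1949; month 3 + 7 = 10 → October 1949.
Day 8 is valid in October, giving October 8, 1949.

October 8, 1949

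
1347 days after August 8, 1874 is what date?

April 16, 1878

Advancing 1347 days from August 8, 1874.
August has 31 days, so 31 − 8 = 23 days remain after August 8, 1874; 1347 − 23 = 1324 left.
September 1874 has 30 days: 1324 − 30 = 1294 left.
October 1874 has 31 days: 1294 − 31 = 1263 left.
November 1874 has 30 days: 1263 − 30 = 1233 left.
December 1874 has 31 days: 1233 − 31 = 1202 left.
January 1875 has 31 days: 1202 − 31 = 1171 left.
February 1875 has 28 days (1875 is not a leap year): 1171 − 28 = 1143 left.
March 1875 has 31 days: 1143 − 31 = 1112 left.
April 1875 has 30 days: 1112 − 30 = 1082 left.
May 1875 has 31 days: 1082 − 31 = 1051 left.
June 1875 has 30 days: 1051 − 30 = 1021 left.
July 1875 has 31 days: 1021 − 31 = 990 left.
August 1875 has 31 days: 990 − 31 = 959 left.
September 1875 has 30 days: 959 − 30 = 929 left.
October 1875 has 31 days: 929 − 31 = 898 left.
November 1875 has 30 days: 898 − 30 = 868 left.
December 1875 has 31 days: 868 − 31 = 837 left.
January 1876 has 31 days: 837 − 31 = 806 left.
February 1876 has 29 days (1876 is a leap year): 806 − 29 = 777 left.
March 1876 has 31 days: 777 − 31 = 746 left.
April 1876 has 30 days: 746 − 30 = 716 left.
May 1876 has 31 days: 716 − 31 = 685 left.
June 1876 has 30 days: 685 − 30 = 655 left.
July 1876 has 31 days: 655 − 31 = 624 left.
August 1876 has 31 days: 624 − 31 = 593 left.
September 1876 has 30 days: 593 − 30 = 563 left.
October 1876 has 31 days: 563 − 31 = 532 left.
November 1876 has 30 days: 532 − 30 = 502 left.
December 1876 has 31 days: 502 − 31 = 471 left.
January 1877 has 31 days: 471 − 31 = 440 left.
February 1877 has 28 days (1877 is not a leap year): 440 − 28 = 412 left.
March 1877 has 31 days: 412 − 31 = 381 left.
April 1877 has 30 days: 381 − 30 = 351 left.
May 1877 has 31 days: 351 − 31 = 320 left.
June 1877 has 30 days: 320 − 30 = 290 left.
July 1877 has 31 days: 290 − 31 = 259 left.
August 1877 has 31 days: 259 − 31 = 228 left.
September 1877 has 30 days: 228 − 30 = 198 left.
October 1877 has 31 days: 198 − 31 = 167 left.
November 1877 has 30 days: 167 − 30 = 137 left.
December 1877 has 31 days: 137 − 31 = 106 left.
January 1878 has 31 days: 106 − 31 = 75 left.
February 1878 has 28 days (1878 is not a leap year): 75 − 28 = 47 left.
March 1878 has 31 days: 47 − 31 = 16 left.
16 days into April 1878 → April 16, 1878.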